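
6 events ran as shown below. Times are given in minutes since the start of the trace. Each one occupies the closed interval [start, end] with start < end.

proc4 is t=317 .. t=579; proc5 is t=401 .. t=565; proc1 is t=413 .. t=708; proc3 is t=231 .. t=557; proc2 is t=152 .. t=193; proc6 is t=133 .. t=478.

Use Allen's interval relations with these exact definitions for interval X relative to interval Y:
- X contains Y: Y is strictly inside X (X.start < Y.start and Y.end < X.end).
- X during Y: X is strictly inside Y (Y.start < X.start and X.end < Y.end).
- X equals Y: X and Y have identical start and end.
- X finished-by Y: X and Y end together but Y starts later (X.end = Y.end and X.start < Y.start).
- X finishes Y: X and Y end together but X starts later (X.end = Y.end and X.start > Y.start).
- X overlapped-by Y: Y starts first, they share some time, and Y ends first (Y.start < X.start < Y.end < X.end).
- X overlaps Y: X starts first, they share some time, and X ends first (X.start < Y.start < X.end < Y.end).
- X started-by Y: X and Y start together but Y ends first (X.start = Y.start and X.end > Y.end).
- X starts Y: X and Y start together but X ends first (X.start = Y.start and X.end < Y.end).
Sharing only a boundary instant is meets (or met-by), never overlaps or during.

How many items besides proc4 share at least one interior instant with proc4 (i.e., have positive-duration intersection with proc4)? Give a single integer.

Target proc4 = [t=317, t=579].
proc1 [t=413, t=708] → overlapped-by → counts.
proc2 [t=152, t=193] → before → no.
proc3 [t=231, t=557] → overlaps → counts.
proc5 [t=401, t=565] → during → counts.
proc6 [t=133, t=478] → overlaps → counts.
Total: 4.

4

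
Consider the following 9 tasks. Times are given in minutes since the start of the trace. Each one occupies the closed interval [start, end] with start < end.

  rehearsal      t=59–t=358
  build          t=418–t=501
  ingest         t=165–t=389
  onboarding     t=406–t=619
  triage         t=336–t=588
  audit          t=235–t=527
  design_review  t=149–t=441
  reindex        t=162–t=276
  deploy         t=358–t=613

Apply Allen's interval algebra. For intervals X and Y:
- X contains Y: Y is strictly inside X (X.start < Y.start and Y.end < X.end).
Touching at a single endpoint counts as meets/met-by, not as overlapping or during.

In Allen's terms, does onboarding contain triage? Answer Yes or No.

onboarding = [t=406, t=619], triage = [t=336, t=588].
Actual relation of onboarding to triage: overlapped-by.
Asked whether 'contains' holds → No.

No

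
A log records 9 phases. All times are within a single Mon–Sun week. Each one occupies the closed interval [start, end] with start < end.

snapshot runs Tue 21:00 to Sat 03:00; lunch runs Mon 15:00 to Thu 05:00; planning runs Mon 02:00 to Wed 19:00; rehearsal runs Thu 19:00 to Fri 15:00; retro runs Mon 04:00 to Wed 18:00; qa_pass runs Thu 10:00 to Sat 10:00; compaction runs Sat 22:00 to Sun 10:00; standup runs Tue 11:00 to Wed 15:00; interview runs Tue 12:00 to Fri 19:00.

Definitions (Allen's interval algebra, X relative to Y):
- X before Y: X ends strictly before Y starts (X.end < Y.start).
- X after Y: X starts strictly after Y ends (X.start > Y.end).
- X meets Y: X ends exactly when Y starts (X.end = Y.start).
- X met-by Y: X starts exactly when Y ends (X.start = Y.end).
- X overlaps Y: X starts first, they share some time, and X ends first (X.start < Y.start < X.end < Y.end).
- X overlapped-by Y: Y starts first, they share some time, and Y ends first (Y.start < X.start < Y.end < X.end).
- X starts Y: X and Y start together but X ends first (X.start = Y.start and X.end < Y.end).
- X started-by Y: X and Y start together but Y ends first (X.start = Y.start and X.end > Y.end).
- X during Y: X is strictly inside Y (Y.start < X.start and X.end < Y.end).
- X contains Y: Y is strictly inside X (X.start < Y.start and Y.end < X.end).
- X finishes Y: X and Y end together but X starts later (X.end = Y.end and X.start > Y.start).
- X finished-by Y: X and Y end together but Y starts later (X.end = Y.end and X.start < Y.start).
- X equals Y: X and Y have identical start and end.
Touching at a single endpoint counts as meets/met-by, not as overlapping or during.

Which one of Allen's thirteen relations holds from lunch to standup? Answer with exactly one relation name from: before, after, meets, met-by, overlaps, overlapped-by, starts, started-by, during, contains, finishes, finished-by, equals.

contains

lunch = [Mon 15:00, Thu 05:00]; standup = [Tue 11:00, Wed 15:00].
Compare endpoints: lunch.start < standup.start, lunch.start < standup.end, lunch.end > standup.start, lunch.end > standup.end.
That pattern is 'contains'.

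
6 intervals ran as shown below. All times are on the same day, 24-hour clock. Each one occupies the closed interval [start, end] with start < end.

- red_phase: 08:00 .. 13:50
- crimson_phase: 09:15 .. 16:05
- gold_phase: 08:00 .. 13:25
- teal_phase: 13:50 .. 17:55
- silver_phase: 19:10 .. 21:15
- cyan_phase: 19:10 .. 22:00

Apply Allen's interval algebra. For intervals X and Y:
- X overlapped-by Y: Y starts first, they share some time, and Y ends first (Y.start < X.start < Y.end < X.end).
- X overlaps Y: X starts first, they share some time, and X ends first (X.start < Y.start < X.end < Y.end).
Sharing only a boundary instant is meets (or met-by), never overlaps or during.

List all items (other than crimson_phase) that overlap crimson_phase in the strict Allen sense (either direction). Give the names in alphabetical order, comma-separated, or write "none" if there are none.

Target crimson_phase = [09:15, 16:05].
cyan_phase [19:10, 22:00] → after → no.
gold_phase [08:00, 13:25] → overlaps → yes.
red_phase [08:00, 13:50] → overlaps → yes.
silver_phase [19:10, 21:15] → after → no.
teal_phase [13:50, 17:55] → overlapped-by → yes.
Result: gold_phase, red_phase, teal_phase.

gold_phase, red_phase, teal_phase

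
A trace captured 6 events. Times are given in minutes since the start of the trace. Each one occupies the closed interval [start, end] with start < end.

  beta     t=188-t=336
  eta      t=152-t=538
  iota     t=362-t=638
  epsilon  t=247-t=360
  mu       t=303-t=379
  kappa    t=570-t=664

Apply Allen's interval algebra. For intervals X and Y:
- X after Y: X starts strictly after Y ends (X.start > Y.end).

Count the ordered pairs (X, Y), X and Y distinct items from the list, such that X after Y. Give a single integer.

Checking all 30 ordered pairs for relation 'after'; matching pairs in alphabetical order:
(iota, beta): iota after beta ✓
(iota, epsilon): iota after epsilon ✓
(kappa, beta): kappa after beta ✓
(kappa, epsilon): kappa after epsilon ✓
(kappa, eta): kappa after eta ✓
(kappa, mu): kappa after mu ✓
Count: 6.

6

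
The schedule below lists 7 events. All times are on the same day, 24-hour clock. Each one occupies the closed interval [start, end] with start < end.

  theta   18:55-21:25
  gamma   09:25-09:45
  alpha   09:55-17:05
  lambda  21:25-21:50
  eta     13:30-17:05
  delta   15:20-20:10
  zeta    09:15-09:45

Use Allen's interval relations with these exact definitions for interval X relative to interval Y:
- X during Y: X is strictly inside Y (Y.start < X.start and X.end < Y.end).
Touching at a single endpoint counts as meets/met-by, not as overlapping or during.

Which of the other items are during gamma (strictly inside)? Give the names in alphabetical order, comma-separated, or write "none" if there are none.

Target gamma = [09:25, 09:45].
alpha [09:55, 17:05] → after → no.
delta [15:20, 20:10] → after → no.
eta [13:30, 17:05] → after → no.
lambda [21:25, 21:50] → after → no.
theta [18:55, 21:25] → after → no.
zeta [09:15, 09:45] → finished-by → no.
Result: none.

none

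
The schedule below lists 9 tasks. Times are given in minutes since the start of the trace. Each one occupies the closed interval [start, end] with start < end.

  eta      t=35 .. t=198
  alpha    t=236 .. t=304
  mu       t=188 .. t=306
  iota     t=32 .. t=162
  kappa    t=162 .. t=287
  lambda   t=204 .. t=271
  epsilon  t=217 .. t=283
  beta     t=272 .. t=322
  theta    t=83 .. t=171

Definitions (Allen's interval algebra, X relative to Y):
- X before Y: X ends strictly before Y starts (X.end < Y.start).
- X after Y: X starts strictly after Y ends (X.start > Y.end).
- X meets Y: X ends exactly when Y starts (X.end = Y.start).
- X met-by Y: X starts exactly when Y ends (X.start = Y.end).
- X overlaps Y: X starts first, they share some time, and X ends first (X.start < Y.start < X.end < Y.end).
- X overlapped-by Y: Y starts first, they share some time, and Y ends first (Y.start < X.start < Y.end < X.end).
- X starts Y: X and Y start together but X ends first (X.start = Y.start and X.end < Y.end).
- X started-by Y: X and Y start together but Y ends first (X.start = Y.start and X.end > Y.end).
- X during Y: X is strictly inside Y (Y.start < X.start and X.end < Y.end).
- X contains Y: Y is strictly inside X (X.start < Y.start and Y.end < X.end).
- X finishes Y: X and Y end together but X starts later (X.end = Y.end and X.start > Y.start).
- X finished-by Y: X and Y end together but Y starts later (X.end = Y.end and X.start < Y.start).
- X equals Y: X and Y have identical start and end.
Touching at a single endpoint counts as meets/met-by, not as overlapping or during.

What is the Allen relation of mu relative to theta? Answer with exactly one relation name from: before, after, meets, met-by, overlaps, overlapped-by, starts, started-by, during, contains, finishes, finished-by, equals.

mu = [t=188, t=306]; theta = [t=83, t=171].
Compare endpoints: mu.start > theta.start, mu.start > theta.end, mu.end > theta.start, mu.end > theta.end.
That pattern is 'after'.

after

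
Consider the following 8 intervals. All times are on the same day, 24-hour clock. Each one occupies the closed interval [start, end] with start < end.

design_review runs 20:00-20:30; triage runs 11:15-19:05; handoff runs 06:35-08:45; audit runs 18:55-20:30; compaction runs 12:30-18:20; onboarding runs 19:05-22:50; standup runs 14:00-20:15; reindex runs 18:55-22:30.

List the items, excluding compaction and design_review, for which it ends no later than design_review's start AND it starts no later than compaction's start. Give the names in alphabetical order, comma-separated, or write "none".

handoff, triage

Conditions: its end is no later than design_review's start (X.end <= 20:00) AND its start is no later than compaction's start (X.start <= 12:30).
audit: end 20:30 <= 20:00? ✗; start 18:55 <= 12:30? ✗ → no.
handoff: end 08:45 <= 20:00? ✓; start 06:35 <= 12:30? ✓ → yes.
onboarding: end 22:50 <= 20:00? ✗; start 19:05 <= 12:30? ✗ → no.
reindex: end 22:30 <= 20:00? ✗; start 18:55 <= 12:30? ✗ → no.
standup: end 20:15 <= 20:00? ✗; start 14:00 <= 12:30? ✗ → no.
triage: end 19:05 <= 20:00? ✓; start 11:15 <= 12:30? ✓ → yes.
Result: handoff, triage.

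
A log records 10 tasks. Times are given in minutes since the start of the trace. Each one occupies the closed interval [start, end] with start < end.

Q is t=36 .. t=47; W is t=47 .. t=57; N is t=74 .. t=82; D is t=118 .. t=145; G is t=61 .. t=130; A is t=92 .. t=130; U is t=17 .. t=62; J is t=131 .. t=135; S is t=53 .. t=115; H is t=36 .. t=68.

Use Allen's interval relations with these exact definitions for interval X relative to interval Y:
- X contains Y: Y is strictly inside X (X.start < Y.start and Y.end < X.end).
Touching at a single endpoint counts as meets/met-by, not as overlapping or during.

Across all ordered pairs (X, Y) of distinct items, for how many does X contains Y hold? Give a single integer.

6

Checking all 90 ordered pairs for relation 'contains'; matching pairs in alphabetical order:
(D, J): D contains J ✓
(G, N): G contains N ✓
(H, W): H contains W ✓
(S, N): S contains N ✓
(U, Q): U contains Q ✓
(U, W): U contains W ✓
Count: 6.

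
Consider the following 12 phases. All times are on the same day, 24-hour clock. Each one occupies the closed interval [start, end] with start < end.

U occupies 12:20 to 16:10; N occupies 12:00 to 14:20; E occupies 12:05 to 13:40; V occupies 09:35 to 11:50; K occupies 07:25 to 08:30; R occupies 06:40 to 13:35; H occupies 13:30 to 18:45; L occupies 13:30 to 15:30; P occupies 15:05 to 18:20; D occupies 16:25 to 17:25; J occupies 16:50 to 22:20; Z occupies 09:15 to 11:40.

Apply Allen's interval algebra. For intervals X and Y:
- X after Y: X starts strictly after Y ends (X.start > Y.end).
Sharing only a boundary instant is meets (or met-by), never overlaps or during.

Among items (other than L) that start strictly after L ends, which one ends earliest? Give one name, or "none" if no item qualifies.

D

Target L = [13:30, 15:30].
D [16:25, 17:25] → after → candidate.
E [12:05, 13:40] → overlaps → excluded.
H [13:30, 18:45] → started-by → excluded.
J [16:50, 22:20] → after → candidate.
K [07:25, 08:30] → before → excluded.
N [12:00, 14:20] → overlaps → excluded.
P [15:05, 18:20] → overlapped-by → excluded.
R [06:40, 13:35] → overlaps → excluded.
U [12:20, 16:10] → contains → excluded.
V [09:35, 11:50] → before → excluded.
Z [09:15, 11:40] → before → excluded.
Among candidates, earliest end is 17:25 → D.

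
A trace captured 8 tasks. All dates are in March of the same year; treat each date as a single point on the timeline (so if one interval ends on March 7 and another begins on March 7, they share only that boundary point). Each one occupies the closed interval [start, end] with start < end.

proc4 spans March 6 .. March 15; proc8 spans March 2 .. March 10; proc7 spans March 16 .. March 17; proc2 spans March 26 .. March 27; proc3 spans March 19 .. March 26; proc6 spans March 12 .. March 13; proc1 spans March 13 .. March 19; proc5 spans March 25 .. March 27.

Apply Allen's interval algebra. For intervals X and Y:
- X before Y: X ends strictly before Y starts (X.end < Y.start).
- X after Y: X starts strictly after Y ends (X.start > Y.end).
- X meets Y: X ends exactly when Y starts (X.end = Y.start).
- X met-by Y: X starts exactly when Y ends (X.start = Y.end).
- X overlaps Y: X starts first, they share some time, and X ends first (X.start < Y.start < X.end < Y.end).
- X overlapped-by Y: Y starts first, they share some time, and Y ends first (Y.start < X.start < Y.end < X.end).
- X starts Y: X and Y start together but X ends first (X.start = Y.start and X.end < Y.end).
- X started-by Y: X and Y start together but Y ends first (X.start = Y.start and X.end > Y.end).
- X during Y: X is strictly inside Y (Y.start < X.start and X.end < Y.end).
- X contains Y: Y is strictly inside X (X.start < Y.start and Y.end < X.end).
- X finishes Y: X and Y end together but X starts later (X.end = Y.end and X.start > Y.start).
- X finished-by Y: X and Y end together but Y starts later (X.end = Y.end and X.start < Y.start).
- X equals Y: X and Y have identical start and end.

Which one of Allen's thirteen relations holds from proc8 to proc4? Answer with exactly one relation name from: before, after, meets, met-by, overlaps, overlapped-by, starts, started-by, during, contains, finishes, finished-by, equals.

proc8 = [March 2, March 10]; proc4 = [March 6, March 15].
Compare endpoints: proc8.start < proc4.start, proc8.start < proc4.end, proc8.end > proc4.start, proc8.end < proc4.end.
That pattern is 'overlaps'.

overlaps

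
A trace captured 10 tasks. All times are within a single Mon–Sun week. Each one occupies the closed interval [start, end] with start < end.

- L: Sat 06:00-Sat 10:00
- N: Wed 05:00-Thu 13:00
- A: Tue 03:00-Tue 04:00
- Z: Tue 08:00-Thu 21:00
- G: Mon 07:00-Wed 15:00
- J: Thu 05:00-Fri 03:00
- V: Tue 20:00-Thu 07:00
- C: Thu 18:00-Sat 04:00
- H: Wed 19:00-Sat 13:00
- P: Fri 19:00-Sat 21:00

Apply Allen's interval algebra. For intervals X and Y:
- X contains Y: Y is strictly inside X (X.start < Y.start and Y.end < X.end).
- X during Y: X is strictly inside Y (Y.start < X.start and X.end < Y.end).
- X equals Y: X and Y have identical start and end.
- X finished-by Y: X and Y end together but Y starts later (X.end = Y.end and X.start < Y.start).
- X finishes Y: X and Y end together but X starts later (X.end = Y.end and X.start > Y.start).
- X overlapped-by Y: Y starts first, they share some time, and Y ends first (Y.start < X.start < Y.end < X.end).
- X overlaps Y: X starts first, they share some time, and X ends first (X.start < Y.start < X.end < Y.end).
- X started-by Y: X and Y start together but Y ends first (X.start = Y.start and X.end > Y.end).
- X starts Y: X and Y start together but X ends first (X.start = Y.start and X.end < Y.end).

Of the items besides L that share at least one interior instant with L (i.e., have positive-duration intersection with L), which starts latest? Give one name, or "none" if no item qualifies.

P

Target L = [Sat 06:00, Sat 10:00].
A [Tue 03:00, Tue 04:00] → before → excluded.
C [Thu 18:00, Sat 04:00] → before → excluded.
G [Mon 07:00, Wed 15:00] → before → excluded.
H [Wed 19:00, Sat 13:00] → contains → candidate.
J [Thu 05:00, Fri 03:00] → before → excluded.
N [Wed 05:00, Thu 13:00] → before → excluded.
P [Fri 19:00, Sat 21:00] → contains → candidate.
V [Tue 20:00, Thu 07:00] → before → excluded.
Z [Tue 08:00, Thu 21:00] → before → excluded.
Among candidates, latest start is Fri 19:00 → P.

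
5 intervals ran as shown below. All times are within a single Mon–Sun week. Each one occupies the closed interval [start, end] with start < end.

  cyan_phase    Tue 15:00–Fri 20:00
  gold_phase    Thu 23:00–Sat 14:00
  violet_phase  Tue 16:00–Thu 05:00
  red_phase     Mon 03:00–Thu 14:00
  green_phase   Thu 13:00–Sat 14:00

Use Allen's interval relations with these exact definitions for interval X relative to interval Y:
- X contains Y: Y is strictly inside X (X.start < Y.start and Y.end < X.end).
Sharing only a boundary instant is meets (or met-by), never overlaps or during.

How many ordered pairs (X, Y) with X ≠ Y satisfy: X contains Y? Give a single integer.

Checking all 20 ordered pairs for relation 'contains'; matching pairs in alphabetical order:
(cyan_phase, violet_phase): cyan_phase contains violet_phase ✓
(red_phase, violet_phase): red_phase contains violet_phase ✓
Count: 2.

2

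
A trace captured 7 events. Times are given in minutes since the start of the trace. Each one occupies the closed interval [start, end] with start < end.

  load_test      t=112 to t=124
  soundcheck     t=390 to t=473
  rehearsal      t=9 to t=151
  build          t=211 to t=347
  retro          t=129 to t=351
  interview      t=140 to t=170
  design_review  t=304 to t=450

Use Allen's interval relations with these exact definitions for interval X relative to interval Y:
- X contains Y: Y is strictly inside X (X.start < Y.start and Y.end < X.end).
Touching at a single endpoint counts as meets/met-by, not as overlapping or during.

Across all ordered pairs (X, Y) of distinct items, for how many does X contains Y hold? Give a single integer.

Checking all 42 ordered pairs for relation 'contains'; matching pairs in alphabetical order:
(rehearsal, load_test): rehearsal contains load_test ✓
(retro, build): retro contains build ✓
(retro, interview): retro contains interview ✓
Count: 3.

3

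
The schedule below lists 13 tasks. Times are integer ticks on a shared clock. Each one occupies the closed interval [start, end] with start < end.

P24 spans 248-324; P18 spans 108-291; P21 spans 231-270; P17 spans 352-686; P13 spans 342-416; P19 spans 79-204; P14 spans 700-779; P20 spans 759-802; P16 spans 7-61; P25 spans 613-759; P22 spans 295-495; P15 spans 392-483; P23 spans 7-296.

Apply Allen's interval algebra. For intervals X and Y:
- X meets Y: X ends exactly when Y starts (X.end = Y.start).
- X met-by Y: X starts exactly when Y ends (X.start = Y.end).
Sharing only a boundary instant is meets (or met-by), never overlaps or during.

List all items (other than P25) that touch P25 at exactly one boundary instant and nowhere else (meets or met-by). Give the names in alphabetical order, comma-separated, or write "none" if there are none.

Target P25 = [613, 759].
P13 [342, 416] → before → no.
P14 [700, 779] → overlapped-by → no.
P15 [392, 483] → before → no.
P16 [7, 61] → before → no.
P17 [352, 686] → overlaps → no.
P18 [108, 291] → before → no.
P19 [79, 204] → before → no.
P20 [759, 802] → met-by → yes.
P21 [231, 270] → before → no.
P22 [295, 495] → before → no.
P23 [7, 296] → before → no.
P24 [248, 324] → before → no.
Result: P20.

P20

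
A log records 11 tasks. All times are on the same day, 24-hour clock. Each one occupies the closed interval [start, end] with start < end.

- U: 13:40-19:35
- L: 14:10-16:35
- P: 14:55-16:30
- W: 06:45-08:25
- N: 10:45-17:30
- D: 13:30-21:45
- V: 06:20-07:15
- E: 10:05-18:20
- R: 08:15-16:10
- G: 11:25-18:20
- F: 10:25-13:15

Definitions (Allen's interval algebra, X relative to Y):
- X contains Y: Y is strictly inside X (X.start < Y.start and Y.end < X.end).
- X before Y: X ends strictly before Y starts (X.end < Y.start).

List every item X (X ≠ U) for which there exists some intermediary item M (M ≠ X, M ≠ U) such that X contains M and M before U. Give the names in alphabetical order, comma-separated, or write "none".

Target U = [13:40, 19:35].
Intermediaries M with M before U: F, V, W.
Via F — items with X contains F: E, R.
Via V — items with X contains V: none.
Via W — items with X contains W: none.
Union: E, R.

E, R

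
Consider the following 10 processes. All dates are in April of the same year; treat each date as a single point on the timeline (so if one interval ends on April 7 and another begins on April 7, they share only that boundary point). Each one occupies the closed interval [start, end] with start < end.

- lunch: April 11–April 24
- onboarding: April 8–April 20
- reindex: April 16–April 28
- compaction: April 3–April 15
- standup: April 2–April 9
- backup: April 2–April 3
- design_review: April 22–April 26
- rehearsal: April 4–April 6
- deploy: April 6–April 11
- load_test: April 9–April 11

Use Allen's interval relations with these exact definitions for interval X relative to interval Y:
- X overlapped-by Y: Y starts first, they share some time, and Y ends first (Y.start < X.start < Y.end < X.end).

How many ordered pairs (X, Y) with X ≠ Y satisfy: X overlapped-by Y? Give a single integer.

Checking all 90 ordered pairs for relation 'overlapped-by'; matching pairs in alphabetical order:
(compaction, standup): compaction overlapped-by standup ✓
(deploy, standup): deploy overlapped-by standup ✓
(design_review, lunch): design_review overlapped-by lunch ✓
(lunch, compaction): lunch overlapped-by compaction ✓
(lunch, onboarding): lunch overlapped-by onboarding ✓
(onboarding, compaction): onboarding overlapped-by compaction ✓
(onboarding, deploy): onboarding overlapped-by deploy ✓
(onboarding, standup): onboarding overlapped-by standup ✓
(reindex, lunch): reindex overlapped-by lunch ✓
(reindex, onboarding): reindex overlapped-by onboarding ✓
Count: 10.

10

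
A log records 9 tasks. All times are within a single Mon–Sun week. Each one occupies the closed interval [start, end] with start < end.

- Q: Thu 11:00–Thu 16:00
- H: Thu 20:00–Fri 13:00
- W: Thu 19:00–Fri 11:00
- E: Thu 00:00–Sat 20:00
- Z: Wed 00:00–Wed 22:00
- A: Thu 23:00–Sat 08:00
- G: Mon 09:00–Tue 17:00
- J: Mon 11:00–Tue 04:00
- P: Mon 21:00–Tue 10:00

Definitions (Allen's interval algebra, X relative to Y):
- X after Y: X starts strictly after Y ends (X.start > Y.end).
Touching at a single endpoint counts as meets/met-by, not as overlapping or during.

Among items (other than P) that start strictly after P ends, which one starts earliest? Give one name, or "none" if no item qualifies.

Z

Target P = [Mon 21:00, Tue 10:00].
A [Thu 23:00, Sat 08:00] → after → candidate.
E [Thu 00:00, Sat 20:00] → after → candidate.
G [Mon 09:00, Tue 17:00] → contains → excluded.
H [Thu 20:00, Fri 13:00] → after → candidate.
J [Mon 11:00, Tue 04:00] → overlaps → excluded.
Q [Thu 11:00, Thu 16:00] → after → candidate.
W [Thu 19:00, Fri 11:00] → after → candidate.
Z [Wed 00:00, Wed 22:00] → after → candidate.
Among candidates, earliest start is Wed 00:00 → Z.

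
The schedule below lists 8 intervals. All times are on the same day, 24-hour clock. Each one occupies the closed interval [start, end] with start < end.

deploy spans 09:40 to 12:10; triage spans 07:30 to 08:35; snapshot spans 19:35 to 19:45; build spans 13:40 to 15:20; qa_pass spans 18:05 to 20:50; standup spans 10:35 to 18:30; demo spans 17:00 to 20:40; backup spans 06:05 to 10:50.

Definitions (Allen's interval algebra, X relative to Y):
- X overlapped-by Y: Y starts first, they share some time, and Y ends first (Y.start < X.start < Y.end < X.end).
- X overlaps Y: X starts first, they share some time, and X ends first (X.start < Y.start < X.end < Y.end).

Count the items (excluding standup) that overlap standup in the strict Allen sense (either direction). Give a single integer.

4

Target standup = [10:35, 18:30].
backup [06:05, 10:50] → overlaps → counts.
build [13:40, 15:20] → during → no.
demo [17:00, 20:40] → overlapped-by → counts.
deploy [09:40, 12:10] → overlaps → counts.
qa_pass [18:05, 20:50] → overlapped-by → counts.
snapshot [19:35, 19:45] → after → no.
triage [07:30, 08:35] → before → no.
Total: 4.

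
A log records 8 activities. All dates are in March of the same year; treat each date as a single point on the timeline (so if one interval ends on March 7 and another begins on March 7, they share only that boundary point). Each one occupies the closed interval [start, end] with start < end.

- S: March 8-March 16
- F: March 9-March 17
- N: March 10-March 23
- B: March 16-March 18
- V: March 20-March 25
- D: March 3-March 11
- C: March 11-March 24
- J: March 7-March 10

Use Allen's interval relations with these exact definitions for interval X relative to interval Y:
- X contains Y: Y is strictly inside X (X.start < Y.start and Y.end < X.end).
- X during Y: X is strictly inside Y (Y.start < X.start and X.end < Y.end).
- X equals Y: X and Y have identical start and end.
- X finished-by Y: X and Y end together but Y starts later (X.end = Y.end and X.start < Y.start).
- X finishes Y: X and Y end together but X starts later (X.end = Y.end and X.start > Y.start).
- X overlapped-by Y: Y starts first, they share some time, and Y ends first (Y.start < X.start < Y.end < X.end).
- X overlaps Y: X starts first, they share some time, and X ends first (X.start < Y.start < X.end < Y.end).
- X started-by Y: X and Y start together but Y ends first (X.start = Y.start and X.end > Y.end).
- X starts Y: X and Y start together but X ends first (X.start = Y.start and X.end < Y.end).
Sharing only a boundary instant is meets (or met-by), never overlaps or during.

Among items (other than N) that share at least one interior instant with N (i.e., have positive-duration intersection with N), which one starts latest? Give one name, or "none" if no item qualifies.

Target N = [March 10, March 23].
B [March 16, March 18] → during → candidate.
C [March 11, March 24] → overlapped-by → candidate.
D [March 3, March 11] → overlaps → candidate.
F [March 9, March 17] → overlaps → candidate.
J [March 7, March 10] → meets → excluded.
S [March 8, March 16] → overlaps → candidate.
V [March 20, March 25] → overlapped-by → candidate.
Among candidates, latest start is March 20 → V.

V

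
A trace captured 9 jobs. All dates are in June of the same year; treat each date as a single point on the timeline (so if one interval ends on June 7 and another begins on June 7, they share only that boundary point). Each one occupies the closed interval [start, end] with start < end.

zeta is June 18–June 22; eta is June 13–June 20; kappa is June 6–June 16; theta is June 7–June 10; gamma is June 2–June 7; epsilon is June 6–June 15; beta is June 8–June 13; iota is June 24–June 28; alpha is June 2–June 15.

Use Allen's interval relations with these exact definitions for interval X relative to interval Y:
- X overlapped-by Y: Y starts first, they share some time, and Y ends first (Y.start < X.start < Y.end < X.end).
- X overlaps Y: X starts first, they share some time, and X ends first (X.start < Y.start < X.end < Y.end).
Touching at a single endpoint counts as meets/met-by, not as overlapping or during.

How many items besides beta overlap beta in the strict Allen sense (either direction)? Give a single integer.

Target beta = [June 8, June 13].
alpha [June 2, June 15] → contains → no.
epsilon [June 6, June 15] → contains → no.
eta [June 13, June 20] → met-by → no.
gamma [June 2, June 7] → before → no.
iota [June 24, June 28] → after → no.
kappa [June 6, June 16] → contains → no.
theta [June 7, June 10] → overlaps → counts.
zeta [June 18, June 22] → after → no.
Total: 1.

1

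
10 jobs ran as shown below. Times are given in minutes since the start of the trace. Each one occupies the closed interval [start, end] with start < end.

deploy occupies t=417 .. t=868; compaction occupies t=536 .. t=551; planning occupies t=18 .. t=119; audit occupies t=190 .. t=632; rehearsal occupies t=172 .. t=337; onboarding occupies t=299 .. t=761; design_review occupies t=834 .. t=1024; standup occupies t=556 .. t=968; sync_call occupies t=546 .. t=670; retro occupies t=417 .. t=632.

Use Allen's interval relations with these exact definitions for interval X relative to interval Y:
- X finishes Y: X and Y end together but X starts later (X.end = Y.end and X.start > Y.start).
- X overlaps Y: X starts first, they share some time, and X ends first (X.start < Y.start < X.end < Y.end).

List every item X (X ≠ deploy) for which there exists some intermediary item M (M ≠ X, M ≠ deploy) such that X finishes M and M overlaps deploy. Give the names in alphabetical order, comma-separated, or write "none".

retro

Target deploy = [t=417, t=868].
Intermediaries M with M overlaps deploy: audit, onboarding.
Via audit — items with X finishes audit: retro.
Via onboarding — items with X finishes onboarding: none.
Union: retro.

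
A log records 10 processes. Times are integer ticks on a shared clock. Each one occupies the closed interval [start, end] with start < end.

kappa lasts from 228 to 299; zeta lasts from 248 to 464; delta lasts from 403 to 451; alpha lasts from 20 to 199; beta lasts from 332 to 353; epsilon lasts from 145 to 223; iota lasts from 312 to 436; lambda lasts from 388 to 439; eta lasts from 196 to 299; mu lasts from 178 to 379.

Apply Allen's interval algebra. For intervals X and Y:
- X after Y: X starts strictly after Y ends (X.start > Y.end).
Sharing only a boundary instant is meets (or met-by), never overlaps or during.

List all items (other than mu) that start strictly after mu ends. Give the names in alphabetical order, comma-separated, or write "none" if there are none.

Target mu = [178, 379].
alpha [20, 199] → overlaps → no.
beta [332, 353] → during → no.
delta [403, 451] → after → yes.
epsilon [145, 223] → overlaps → no.
eta [196, 299] → during → no.
iota [312, 436] → overlapped-by → no.
kappa [228, 299] → during → no.
lambda [388, 439] → after → yes.
zeta [248, 464] → overlapped-by → no.
Result: delta, lambda.

delta, lambda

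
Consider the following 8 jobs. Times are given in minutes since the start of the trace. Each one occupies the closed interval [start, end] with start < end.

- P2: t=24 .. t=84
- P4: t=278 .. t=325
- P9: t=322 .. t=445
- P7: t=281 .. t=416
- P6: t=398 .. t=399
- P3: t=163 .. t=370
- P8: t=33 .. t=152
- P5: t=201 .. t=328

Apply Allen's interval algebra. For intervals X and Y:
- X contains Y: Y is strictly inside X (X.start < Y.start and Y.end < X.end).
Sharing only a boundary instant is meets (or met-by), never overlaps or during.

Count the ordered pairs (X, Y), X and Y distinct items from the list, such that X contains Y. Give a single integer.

Checking all 56 ordered pairs for relation 'contains'; matching pairs in alphabetical order:
(P3, P4): P3 contains P4 ✓
(P3, P5): P3 contains P5 ✓
(P5, P4): P5 contains P4 ✓
(P7, P6): P7 contains P6 ✓
(P9, P6): P9 contains P6 ✓
Count: 5.

5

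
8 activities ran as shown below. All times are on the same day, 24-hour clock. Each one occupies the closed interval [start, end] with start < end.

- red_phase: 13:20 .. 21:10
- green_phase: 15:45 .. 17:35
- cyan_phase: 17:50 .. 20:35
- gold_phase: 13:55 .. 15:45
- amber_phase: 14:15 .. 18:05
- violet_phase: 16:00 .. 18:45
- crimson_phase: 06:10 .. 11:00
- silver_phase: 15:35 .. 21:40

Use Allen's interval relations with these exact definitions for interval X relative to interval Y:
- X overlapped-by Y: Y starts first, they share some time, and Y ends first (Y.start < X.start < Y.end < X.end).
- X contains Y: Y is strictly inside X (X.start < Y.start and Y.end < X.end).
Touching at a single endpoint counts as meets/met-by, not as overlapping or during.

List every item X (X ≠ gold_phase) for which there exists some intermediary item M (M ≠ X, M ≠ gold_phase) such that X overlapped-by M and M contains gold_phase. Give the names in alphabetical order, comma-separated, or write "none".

Target gold_phase = [13:55, 15:45].
Intermediaries M with M contains gold_phase: red_phase.
Via red_phase — items with X overlapped-by red_phase: silver_phase.
Union: silver_phase.

silver_phase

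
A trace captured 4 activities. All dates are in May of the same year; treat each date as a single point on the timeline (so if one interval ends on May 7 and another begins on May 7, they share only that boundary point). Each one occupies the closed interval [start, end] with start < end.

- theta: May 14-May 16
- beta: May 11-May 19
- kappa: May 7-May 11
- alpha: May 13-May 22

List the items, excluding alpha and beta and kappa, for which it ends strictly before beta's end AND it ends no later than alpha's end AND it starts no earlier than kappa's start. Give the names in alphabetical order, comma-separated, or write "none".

theta

Conditions: its end is strictly before beta's end (X.end < May 19) AND its end is no later than alpha's end (X.end <= May 22) AND its start is no earlier than kappa's start (X.start >= May 7).
theta: end May 16 < May 19? ✓; end May 16 <= May 22? ✓; start May 14 >= May 7? ✓ → yes.
Result: theta.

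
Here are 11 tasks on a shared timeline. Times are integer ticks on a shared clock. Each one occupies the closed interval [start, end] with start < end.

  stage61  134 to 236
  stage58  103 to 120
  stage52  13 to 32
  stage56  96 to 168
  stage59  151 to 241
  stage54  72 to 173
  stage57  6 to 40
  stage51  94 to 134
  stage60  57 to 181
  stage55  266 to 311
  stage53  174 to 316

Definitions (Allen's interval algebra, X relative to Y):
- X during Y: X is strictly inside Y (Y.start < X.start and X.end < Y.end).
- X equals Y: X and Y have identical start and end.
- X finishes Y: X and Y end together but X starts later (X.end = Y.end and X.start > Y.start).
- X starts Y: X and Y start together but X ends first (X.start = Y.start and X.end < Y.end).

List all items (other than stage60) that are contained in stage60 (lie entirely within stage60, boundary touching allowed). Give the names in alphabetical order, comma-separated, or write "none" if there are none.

stage51, stage54, stage56, stage58

Target stage60 = [57, 181].
stage51 [94, 134] → during → yes.
stage52 [13, 32] → before → no.
stage53 [174, 316] → overlapped-by → no.
stage54 [72, 173] → during → yes.
stage55 [266, 311] → after → no.
stage56 [96, 168] → during → yes.
stage57 [6, 40] → before → no.
stage58 [103, 120] → during → yes.
stage59 [151, 241] → overlapped-by → no.
stage61 [134, 236] → overlapped-by → no.
Result: stage51, stage54, stage56, stage58.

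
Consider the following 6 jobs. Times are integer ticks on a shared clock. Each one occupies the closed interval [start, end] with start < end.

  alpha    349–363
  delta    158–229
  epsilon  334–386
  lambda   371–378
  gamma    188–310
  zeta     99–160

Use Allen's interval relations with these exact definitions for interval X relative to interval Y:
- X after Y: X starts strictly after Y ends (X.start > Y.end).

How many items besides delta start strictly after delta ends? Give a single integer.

Target delta = [158, 229].
alpha [349, 363] → after → counts.
epsilon [334, 386] → after → counts.
gamma [188, 310] → overlapped-by → no.
lambda [371, 378] → after → counts.
zeta [99, 160] → overlaps → no.
Total: 3.

3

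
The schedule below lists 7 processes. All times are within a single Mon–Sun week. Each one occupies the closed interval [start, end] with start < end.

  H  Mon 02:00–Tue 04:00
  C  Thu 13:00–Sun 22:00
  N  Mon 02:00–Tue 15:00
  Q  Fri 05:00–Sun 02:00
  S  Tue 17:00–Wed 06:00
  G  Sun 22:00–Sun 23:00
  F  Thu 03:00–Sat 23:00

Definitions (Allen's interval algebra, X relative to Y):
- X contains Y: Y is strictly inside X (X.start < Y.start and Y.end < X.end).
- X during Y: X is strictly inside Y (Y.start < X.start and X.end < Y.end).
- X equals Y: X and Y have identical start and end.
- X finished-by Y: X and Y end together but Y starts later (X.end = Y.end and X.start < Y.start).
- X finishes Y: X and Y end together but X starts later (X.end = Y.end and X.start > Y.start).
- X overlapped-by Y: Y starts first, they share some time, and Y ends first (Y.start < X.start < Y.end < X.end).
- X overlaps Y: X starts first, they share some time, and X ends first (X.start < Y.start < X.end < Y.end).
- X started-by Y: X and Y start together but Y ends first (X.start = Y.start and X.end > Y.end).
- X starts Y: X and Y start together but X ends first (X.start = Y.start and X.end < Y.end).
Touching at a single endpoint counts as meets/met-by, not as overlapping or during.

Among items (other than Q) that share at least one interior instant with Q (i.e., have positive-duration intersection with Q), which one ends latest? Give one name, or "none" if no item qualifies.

C

Target Q = [Fri 05:00, Sun 02:00].
C [Thu 13:00, Sun 22:00] → contains → candidate.
F [Thu 03:00, Sat 23:00] → overlaps → candidate.
G [Sun 22:00, Sun 23:00] → after → excluded.
H [Mon 02:00, Tue 04:00] → before → excluded.
N [Mon 02:00, Tue 15:00] → before → excluded.
S [Tue 17:00, Wed 06:00] → before → excluded.
Among candidates, latest end is Sun 22:00 → C.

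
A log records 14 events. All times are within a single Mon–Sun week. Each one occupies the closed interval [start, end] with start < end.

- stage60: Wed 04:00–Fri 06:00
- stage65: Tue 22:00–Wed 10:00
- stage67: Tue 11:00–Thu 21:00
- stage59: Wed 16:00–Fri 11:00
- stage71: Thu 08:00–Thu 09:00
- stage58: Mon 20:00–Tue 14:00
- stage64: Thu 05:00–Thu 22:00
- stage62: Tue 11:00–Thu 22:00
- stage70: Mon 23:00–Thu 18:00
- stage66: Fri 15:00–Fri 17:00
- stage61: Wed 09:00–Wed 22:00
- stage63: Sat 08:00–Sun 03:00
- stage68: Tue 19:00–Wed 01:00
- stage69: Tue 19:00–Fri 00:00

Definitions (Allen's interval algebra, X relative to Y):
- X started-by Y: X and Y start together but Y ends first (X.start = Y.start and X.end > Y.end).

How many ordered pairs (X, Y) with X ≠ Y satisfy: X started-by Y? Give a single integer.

Checking all 182 ordered pairs for relation 'started-by'; matching pairs in alphabetical order:
(stage62, stage67): stage62 started-by stage67 ✓
(stage69, stage68): stage69 started-by stage68 ✓
Count: 2.

2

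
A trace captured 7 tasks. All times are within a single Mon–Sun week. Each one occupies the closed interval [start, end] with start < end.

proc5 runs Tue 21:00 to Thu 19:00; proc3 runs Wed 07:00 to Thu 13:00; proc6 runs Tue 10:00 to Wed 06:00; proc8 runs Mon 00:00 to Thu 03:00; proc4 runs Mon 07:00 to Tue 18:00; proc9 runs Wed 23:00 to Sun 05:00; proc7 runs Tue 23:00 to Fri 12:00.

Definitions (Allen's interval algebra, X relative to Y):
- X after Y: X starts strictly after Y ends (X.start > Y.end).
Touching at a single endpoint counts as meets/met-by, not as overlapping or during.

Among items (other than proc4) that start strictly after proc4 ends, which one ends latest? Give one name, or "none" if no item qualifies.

Target proc4 = [Mon 07:00, Tue 18:00].
proc3 [Wed 07:00, Thu 13:00] → after → candidate.
proc5 [Tue 21:00, Thu 19:00] → after → candidate.
proc6 [Tue 10:00, Wed 06:00] → overlapped-by → excluded.
proc7 [Tue 23:00, Fri 12:00] → after → candidate.
proc8 [Mon 00:00, Thu 03:00] → contains → excluded.
proc9 [Wed 23:00, Sun 05:00] → after → candidate.
Among candidates, latest end is Sun 05:00 → proc9.

proc9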